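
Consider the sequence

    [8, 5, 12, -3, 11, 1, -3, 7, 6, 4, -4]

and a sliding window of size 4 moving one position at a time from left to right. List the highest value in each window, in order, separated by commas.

12, 12, 12, 11, 11, 7, 7, 7

8 5 12 -3 → max 12
5 12 -3 11 → max 12
12 -3 11 1 → max 12
-3 11 1 -3 → max 11
11 1 -3 7 → max 11
1 -3 7 6 → max 7
-3 7 6 4 → max 7
7 6 4 -4 → max 7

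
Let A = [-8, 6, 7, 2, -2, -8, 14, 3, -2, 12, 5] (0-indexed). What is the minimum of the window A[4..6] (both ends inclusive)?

Elements at indices 4..6: -2, -8, 14
min(-2, -8, 14) = -8

-8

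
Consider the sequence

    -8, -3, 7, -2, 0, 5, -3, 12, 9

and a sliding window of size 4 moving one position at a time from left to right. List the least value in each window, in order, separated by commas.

-8, -3, -2, -3, -3, -3

Sliding a size-4 window across the 9 values:
[-8, -3, 7, -2] → min -8
[-3, 7, -2, 0] → min -3
[7, -2, 0, 5] → min -2
[-2, 0, 5, -3] → min -3
[0, 5, -3, 12] → min -3
[5, -3, 12, 9] → min -3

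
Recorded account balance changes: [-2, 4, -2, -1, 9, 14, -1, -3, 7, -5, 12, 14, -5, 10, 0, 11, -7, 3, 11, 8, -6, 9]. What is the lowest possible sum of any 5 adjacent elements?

8

(-2, 4, -2, -1, 9) → sum 8
(4, -2, -1, 9, 14) → sum 24
(-2, -1, 9, 14, -1) → sum 19
(-1, 9, 14, -1, -3) → sum 18
(9, 14, -1, -3, 7) → sum 26
(14, -1, -3, 7, -5) → sum 12
(-1, -3, 7, -5, 12) → sum 10
(-3, 7, -5, 12, 14) → sum 25
(7, -5, 12, 14, -5) → sum 23
(-5, 12, 14, -5, 10) → sum 26
(12, 14, -5, 10, 0) → sum 31
(14, -5, 10, 0, 11) → sum 30
(-5, 10, 0, 11, -7) → sum 9
(10, 0, 11, -7, 3) → sum 17
(0, 11, -7, 3, 11) → sum 18
(11, -7, 3, 11, 8) → sum 26
(-7, 3, 11, 8, -6) → sum 9
(3, 11, 8, -6, 9) → sum 25
Lowest of these is 8.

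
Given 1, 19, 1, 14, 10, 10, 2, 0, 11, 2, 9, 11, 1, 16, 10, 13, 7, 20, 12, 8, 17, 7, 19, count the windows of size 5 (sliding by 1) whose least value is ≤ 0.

5

[1, 19, 1, 14, 10] → min 1
[19, 1, 14, 10, 10] → min 1
[1, 14, 10, 10, 2] → min 1
[14, 10, 10, 2, 0] → min 0  ≤ 0 ✓
[10, 10, 2, 0, 11] → min 0  ≤ 0 ✓
[10, 2, 0, 11, 2] → min 0  ≤ 0 ✓
[2, 0, 11, 2, 9] → min 0  ≤ 0 ✓
[0, 11, 2, 9, 11] → min 0  ≤ 0 ✓
[11, 2, 9, 11, 1] → min 1
[2, 9, 11, 1, 16] → min 1
[9, 11, 1, 16, 10] → min 1
[11, 1, 16, 10, 13] → min 1
[1, 16, 10, 13, 7] → min 1
[16, 10, 13, 7, 20] → min 7
[10, 13, 7, 20, 12] → min 7
[13, 7, 20, 12, 8] → min 7
[7, 20, 12, 8, 17] → min 7
[20, 12, 8, 17, 7] → min 7
[12, 8, 17, 7, 19] → min 7
5 windows satisfy the condition.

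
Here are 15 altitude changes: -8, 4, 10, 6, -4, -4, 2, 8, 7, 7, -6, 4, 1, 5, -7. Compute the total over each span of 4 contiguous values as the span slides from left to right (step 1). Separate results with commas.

-8 4 10 6 → sum 12
4 10 6 -4 → sum 16
10 6 -4 -4 → sum 8
6 -4 -4 2 → sum 0
-4 -4 2 8 → sum 2
-4 2 8 7 → sum 13
2 8 7 7 → sum 24
8 7 7 -6 → sum 16
7 7 -6 4 → sum 12
7 -6 4 1 → sum 6
-6 4 1 5 → sum 4
4 1 5 -7 → sum 3

12, 16, 8, 0, 2, 13, 24, 16, 12, 6, 4, 3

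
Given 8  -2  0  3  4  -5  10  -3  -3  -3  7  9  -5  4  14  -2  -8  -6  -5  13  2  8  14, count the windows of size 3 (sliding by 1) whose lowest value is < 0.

18

[8, -2, 0] → min -2  < 0 ✓
[-2, 0, 3] → min -2  < 0 ✓
[0, 3, 4] → min 0
[3, 4, -5] → min -5  < 0 ✓
[4, -5, 10] → min -5  < 0 ✓
[-5, 10, -3] → min -5  < 0 ✓
[10, -3, -3] → min -3  < 0 ✓
[-3, -3, -3] → min -3  < 0 ✓
[-3, -3, 7] → min -3  < 0 ✓
[-3, 7, 9] → min -3  < 0 ✓
[7, 9, -5] → min -5  < 0 ✓
[9, -5, 4] → min -5  < 0 ✓
[-5, 4, 14] → min -5  < 0 ✓
[4, 14, -2] → min -2  < 0 ✓
[14, -2, -8] → min -8  < 0 ✓
[-2, -8, -6] → min -8  < 0 ✓
[-8, -6, -5] → min -8  < 0 ✓
[-6, -5, 13] → min -6  < 0 ✓
[-5, 13, 2] → min -5  < 0 ✓
[13, 2, 8] → min 2
[2, 8, 14] → min 2
18 windows satisfy the condition.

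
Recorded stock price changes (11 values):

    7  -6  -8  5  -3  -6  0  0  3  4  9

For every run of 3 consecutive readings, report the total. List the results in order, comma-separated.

-7, -9, -6, -4, -9, -6, 3, 7, 16

Sliding a size-3 window across the 11 values:
[7, -6, -8] → sum -7
[-6, -8, 5] → sum -9
[-8, 5, -3] → sum -6
[5, -3, -6] → sum -4
[-3, -6, 0] → sum -9
[-6, 0, 0] → sum -6
[0, 0, 3] → sum 3
[0, 3, 4] → sum 7
[3, 4, 9] → sum 16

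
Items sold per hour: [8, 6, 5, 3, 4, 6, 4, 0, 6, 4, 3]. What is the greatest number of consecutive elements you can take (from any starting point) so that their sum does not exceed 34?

8

→ 8: sum 8, len 1
→ 6: sum 14, len 2
→ 5: sum 19, len 3
→ 3: sum 22, len 4
→ 4: sum 26, len 5
→ 6: sum 32, len 6
→ 4 (dropped 8): sum 28, len 6
→ 0: sum 28, len 7
→ 6: sum 34, len 8
→ 4 (dropped 6): sum 32, len 8
→ 3 (dropped 5): sum 30, len 8
Longest length seen: 8.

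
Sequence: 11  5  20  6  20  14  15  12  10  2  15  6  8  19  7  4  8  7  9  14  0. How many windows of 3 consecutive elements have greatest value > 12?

11 5 20 → max 20  > 12 ✓
5 20 6 → max 20  > 12 ✓
20 6 20 → max 20  > 12 ✓
6 20 14 → max 20  > 12 ✓
20 14 15 → max 20  > 12 ✓
14 15 12 → max 15  > 12 ✓
15 12 10 → max 15  > 12 ✓
12 10 2 → max 12
10 2 15 → max 15  > 12 ✓
2 15 6 → max 15  > 12 ✓
15 6 8 → max 15  > 12 ✓
6 8 19 → max 19  > 12 ✓
8 19 7 → max 19  > 12 ✓
19 7 4 → max 19  > 12 ✓
7 4 8 → max 8
4 8 7 → max 8
8 7 9 → max 9
7 9 14 → max 14  > 12 ✓
9 14 0 → max 14  > 12 ✓
15 windows satisfy the condition.

15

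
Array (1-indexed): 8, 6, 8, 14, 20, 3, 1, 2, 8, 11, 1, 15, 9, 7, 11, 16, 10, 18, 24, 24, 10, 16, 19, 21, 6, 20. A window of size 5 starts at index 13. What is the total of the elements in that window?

53

Elements at indices 13..17: 9, 7, 11, 16, 10
sum(9, 7, 11, 16, 10) = 53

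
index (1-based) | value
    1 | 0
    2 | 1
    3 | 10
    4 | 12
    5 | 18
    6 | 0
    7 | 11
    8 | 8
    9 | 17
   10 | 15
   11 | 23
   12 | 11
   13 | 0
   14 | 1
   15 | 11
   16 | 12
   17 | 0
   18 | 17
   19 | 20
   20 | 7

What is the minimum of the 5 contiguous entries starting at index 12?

Elements at indices 12..16: 11, 0, 1, 11, 12
min(11, 0, 1, 11, 12) = 0

0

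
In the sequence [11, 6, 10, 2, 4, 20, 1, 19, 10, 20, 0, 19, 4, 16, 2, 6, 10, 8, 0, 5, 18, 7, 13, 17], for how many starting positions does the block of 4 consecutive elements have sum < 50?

18

11 6 10 2 → sum 29  < 50 ✓
6 10 2 4 → sum 22  < 50 ✓
10 2 4 20 → sum 36  < 50 ✓
2 4 20 1 → sum 27  < 50 ✓
4 20 1 19 → sum 44  < 50 ✓
20 1 19 10 → sum 50
1 19 10 20 → sum 50
19 10 20 0 → sum 49  < 50 ✓
10 20 0 19 → sum 49  < 50 ✓
20 0 19 4 → sum 43  < 50 ✓
0 19 4 16 → sum 39  < 50 ✓
19 4 16 2 → sum 41  < 50 ✓
4 16 2 6 → sum 28  < 50 ✓
16 2 6 10 → sum 34  < 50 ✓
2 6 10 8 → sum 26  < 50 ✓
6 10 8 0 → sum 24  < 50 ✓
10 8 0 5 → sum 23  < 50 ✓
8 0 5 18 → sum 31  < 50 ✓
0 5 18 7 → sum 30  < 50 ✓
5 18 7 13 → sum 43  < 50 ✓
18 7 13 17 → sum 55
18 windows satisfy the condition.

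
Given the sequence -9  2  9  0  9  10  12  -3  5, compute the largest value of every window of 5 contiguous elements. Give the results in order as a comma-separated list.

[-9, 2, 9, 0, 9] → max 9
[2, 9, 0, 9, 10] → max 10
[9, 0, 9, 10, 12] → max 12
[0, 9, 10, 12, -3] → max 12
[9, 10, 12, -3, 5] → max 12

9, 10, 12, 12, 12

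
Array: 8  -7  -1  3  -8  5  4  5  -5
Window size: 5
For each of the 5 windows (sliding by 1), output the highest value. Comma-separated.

8, 5, 5, 5, 5

Sliding a size-5 window across the 9 values:
[8, -7, -1, 3, -8] → max 8
[-7, -1, 3, -8, 5] → max 5
[-1, 3, -8, 5, 4] → max 5
[3, -8, 5, 4, 5] → max 5
[-8, 5, 4, 5, -5] → max 5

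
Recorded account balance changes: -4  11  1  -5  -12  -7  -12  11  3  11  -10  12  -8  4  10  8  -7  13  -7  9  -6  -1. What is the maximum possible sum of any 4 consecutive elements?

24

Window sums for each of the 19 positions:
(-4, 11, 1, -5) → sum 3
(11, 1, -5, -12) → sum -5
(1, -5, -12, -7) → sum -23
(-5, -12, -7, -12) → sum -36
(-12, -7, -12, 11) → sum -20
(-7, -12, 11, 3) → sum -5
(-12, 11, 3, 11) → sum 13
(11, 3, 11, -10) → sum 15
(3, 11, -10, 12) → sum 16
(11, -10, 12, -8) → sum 5
(-10, 12, -8, 4) → sum -2
(12, -8, 4, 10) → sum 18
(-8, 4, 10, 8) → sum 14
(4, 10, 8, -7) → sum 15
(10, 8, -7, 13) → sum 24
(8, -7, 13, -7) → sum 7
(-7, 13, -7, 9) → sum 8
(13, -7, 9, -6) → sum 9
(-7, 9, -6, -1) → sum -5
Maximum of these is 24.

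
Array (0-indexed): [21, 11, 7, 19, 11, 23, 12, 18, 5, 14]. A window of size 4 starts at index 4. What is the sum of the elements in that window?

64

Elements at indices 4..7: 11, 23, 12, 18
sum(11, 23, 12, 18) = 64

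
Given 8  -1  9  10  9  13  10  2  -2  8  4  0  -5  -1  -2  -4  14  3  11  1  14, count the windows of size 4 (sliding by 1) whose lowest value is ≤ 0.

13

8 -1 9 10 → min -1  ≤ 0 ✓
-1 9 10 9 → min -1  ≤ 0 ✓
9 10 9 13 → min 9
10 9 13 10 → min 9
9 13 10 2 → min 2
13 10 2 -2 → min -2  ≤ 0 ✓
10 2 -2 8 → min -2  ≤ 0 ✓
2 -2 8 4 → min -2  ≤ 0 ✓
-2 8 4 0 → min -2  ≤ 0 ✓
8 4 0 -5 → min -5  ≤ 0 ✓
4 0 -5 -1 → min -5  ≤ 0 ✓
0 -5 -1 -2 → min -5  ≤ 0 ✓
-5 -1 -2 -4 → min -5  ≤ 0 ✓
-1 -2 -4 14 → min -4  ≤ 0 ✓
-2 -4 14 3 → min -4  ≤ 0 ✓
-4 14 3 11 → min -4  ≤ 0 ✓
14 3 11 1 → min 1
3 11 1 14 → min 1
13 windows satisfy the condition.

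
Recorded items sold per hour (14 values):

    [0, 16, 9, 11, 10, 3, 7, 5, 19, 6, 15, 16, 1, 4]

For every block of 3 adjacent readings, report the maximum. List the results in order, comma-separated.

Sliding a size-3 window across the 14 values:
[0, 16, 9] → max 16
[16, 9, 11] → max 16
[9, 11, 10] → max 11
[11, 10, 3] → max 11
[10, 3, 7] → max 10
[3, 7, 5] → max 7
[7, 5, 19] → max 19
[5, 19, 6] → max 19
[19, 6, 15] → max 19
[6, 15, 16] → max 16
[15, 16, 1] → max 16
[16, 1, 4] → max 16

16, 16, 11, 11, 10, 7, 19, 19, 19, 16, 16, 16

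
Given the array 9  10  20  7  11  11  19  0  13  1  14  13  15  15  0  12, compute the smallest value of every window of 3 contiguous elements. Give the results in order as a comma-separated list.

9, 7, 7, 7, 11, 0, 0, 0, 1, 1, 13, 13, 0, 0

[9, 10, 20] → min 9
[10, 20, 7] → min 7
[20, 7, 11] → min 7
[7, 11, 11] → min 7
[11, 11, 19] → min 11
[11, 19, 0] → min 0
[19, 0, 13] → min 0
[0, 13, 1] → min 0
[13, 1, 14] → min 1
[1, 14, 13] → min 1
[14, 13, 15] → min 13
[13, 15, 15] → min 13
[15, 15, 0] → min 0
[15, 0, 12] → min 0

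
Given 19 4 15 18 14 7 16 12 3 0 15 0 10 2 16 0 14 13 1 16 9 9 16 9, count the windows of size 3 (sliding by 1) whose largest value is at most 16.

18

[19, 4, 15] → max 19
[4, 15, 18] → max 18
[15, 18, 14] → max 18
[18, 14, 7] → max 18
[14, 7, 16] → max 16  ≤ 16 ✓
[7, 16, 12] → max 16  ≤ 16 ✓
[16, 12, 3] → max 16  ≤ 16 ✓
[12, 3, 0] → max 12  ≤ 16 ✓
[3, 0, 15] → max 15  ≤ 16 ✓
[0, 15, 0] → max 15  ≤ 16 ✓
[15, 0, 10] → max 15  ≤ 16 ✓
[0, 10, 2] → max 10  ≤ 16 ✓
[10, 2, 16] → max 16  ≤ 16 ✓
[2, 16, 0] → max 16  ≤ 16 ✓
[16, 0, 14] → max 16  ≤ 16 ✓
[0, 14, 13] → max 14  ≤ 16 ✓
[14, 13, 1] → max 14  ≤ 16 ✓
[13, 1, 16] → max 16  ≤ 16 ✓
[1, 16, 9] → max 16  ≤ 16 ✓
[16, 9, 9] → max 16  ≤ 16 ✓
[9, 9, 16] → max 16  ≤ 16 ✓
[9, 16, 9] → max 16  ≤ 16 ✓
18 windows satisfy the condition.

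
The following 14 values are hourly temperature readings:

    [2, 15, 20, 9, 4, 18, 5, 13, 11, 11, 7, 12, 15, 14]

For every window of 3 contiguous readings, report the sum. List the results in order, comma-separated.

Sliding a size-3 window across the 14 values:
2 15 20 → sum 37
15 20 9 → sum 44
20 9 4 → sum 33
9 4 18 → sum 31
4 18 5 → sum 27
18 5 13 → sum 36
5 13 11 → sum 29
13 11 11 → sum 35
11 11 7 → sum 29
11 7 12 → sum 30
7 12 15 → sum 34
12 15 14 → sum 41

37, 44, 33, 31, 27, 36, 29, 35, 29, 30, 34, 41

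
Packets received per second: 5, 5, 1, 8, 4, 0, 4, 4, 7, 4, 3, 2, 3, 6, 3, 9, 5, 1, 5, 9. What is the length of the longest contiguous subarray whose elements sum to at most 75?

18

add 5: [5] sum 5, len 1
add 5: [5, 5] sum 10, len 2
add 1: [5, 5, 1] sum 11, len 3
add 8: [5, 5, 1, 8] sum 19, len 4
add 4: [5, 5, 1, 8, 4] sum 23, len 5
add 0: [5, 5, 1, 8, 4, 0] sum 23, len 6
add 4: [5, 5, 1, 8, 4, 0, 4] sum 27, len 7
add 4: [5, 5, 1, 8, 4, 0, 4, 4] sum 31, len 8
add 7: [5, 5, 1, 8, 4, 0, 4, 4, 7] sum 38, len 9
add 4: [5, 5, 1, 8, 4, 0, 4, 4, 7, 4] sum 42, len 10
add 3: [5, 5, 1, 8, 4, 0, 4, 4, 7, 4, 3] sum 45, len 11
add 2: [5, 5, 1, 8, 4, 0, 4, 4, 7, 4, 3, 2] sum 47, len 12
add 3: [5, 5, 1, 8, 4, 0, 4, 4, 7, 4, 3, 2, 3] sum 50, len 13
add 6: [5, 5, 1, 8, 4, 0, 4, 4, 7, 4, 3, 2, 3, 6] sum 56, len 14
add 3: [5, 5, 1, 8, 4, 0, 4, 4, 7, 4, 3, 2, 3, 6, 3] sum 59, len 15
add 9: [5, 5, 1, 8, 4, 0, 4, 4, 7, 4, 3, 2, 3, 6, 3, 9] sum 68, len 16
add 5: [5, 5, 1, 8, 4, 0, 4, 4, 7, 4, 3, 2, 3, 6, 3, 9, 5] sum 73, len 17
add 1: [5, 5, 1, 8, 4, 0, 4, 4, 7, 4, 3, 2, 3, 6, 3, 9, 5, 1] sum 74, len 18
add 5: [5, 1, 8, 4, 0, 4, 4, 7, 4, 3, 2, 3, 6, 3, 9, 5, 1, 5] sum 74, len 18
add 9: [4, 0, 4, 4, 7, 4, 3, 2, 3, 6, 3, 9, 5, 1, 5, 9] sum 69, len 16
Longest length seen: 18.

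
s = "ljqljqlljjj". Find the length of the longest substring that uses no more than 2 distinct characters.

5

[l] 1 distinct, len 1
[l, j] 2 distinct, len 2
[j, q] 2 distinct, len 2
[q, l] 2 distinct, len 2
[l, j] 2 distinct, len 2
[j, q] 2 distinct, len 2
[q, l] 2 distinct, len 2
[q, l, l] 2 distinct, len 3
[l, l, j] 2 distinct, len 3
[l, l, j, j] 2 distinct, len 4
[l, l, j, j, j] 2 distinct, len 5
Longest length with ≤2 distinct: 5.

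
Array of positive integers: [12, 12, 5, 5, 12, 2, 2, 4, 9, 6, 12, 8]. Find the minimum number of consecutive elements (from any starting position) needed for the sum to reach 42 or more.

add 12: running sum 12 < 42
add 12: running sum 24 < 42
add 5: running sum 29 < 42
add 5: running sum 34 < 42
add 12: shortest ending here [12, 12, 5, 5, 12] sum 46, len 5
add 2: shortest ending here [12, 12, 5, 5, 12, 2] sum 48, len 6
add 2: shortest ending here [12, 12, 5, 5, 12, 2, 2] sum 50, len 7
add 4: shortest ending here [12, 5, 5, 12, 2, 2, 4] sum 42, len 7
add 9: shortest ending here [12, 5, 5, 12, 2, 2, 4, 9] sum 51, len 8
add 6: shortest ending here [5, 5, 12, 2, 2, 4, 9, 6] sum 45, len 8
add 12: shortest ending here [12, 2, 2, 4, 9, 6, 12] sum 47, len 7
add 8: shortest ending here [2, 2, 4, 9, 6, 12, 8] sum 43, len 7
Shortest qualifying length: 5.

5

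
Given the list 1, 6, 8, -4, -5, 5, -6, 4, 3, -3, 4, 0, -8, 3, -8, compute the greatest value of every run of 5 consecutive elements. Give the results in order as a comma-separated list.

1 6 8 -4 -5 → max 8
6 8 -4 -5 5 → max 8
8 -4 -5 5 -6 → max 8
-4 -5 5 -6 4 → max 5
-5 5 -6 4 3 → max 5
5 -6 4 3 -3 → max 5
-6 4 3 -3 4 → max 4
4 3 -3 4 0 → max 4
3 -3 4 0 -8 → max 4
-3 4 0 -8 3 → max 4
4 0 -8 3 -8 → max 4

8, 8, 8, 5, 5, 5, 4, 4, 4, 4, 4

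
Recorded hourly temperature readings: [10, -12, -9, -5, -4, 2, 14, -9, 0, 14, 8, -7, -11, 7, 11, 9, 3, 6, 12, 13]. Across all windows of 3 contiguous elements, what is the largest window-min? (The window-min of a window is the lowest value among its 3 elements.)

10 -12 -9 → min -12
-12 -9 -5 → min -12
-9 -5 -4 → min -9
-5 -4 2 → min -5
-4 2 14 → min -4
2 14 -9 → min -9
14 -9 0 → min -9
-9 0 14 → min -9
0 14 8 → min 0
14 8 -7 → min -7
8 -7 -11 → min -11
-7 -11 7 → min -11
-11 7 11 → min -11
7 11 9 → min 7
11 9 3 → min 3
9 3 6 → min 3
3 6 12 → min 3
6 12 13 → min 6
Largest of these is 7.

7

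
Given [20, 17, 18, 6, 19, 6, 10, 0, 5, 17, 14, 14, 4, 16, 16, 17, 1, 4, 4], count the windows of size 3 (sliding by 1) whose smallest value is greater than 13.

[20, 17, 18] → min 17  > 13 ✓
[17, 18, 6] → min 6
[18, 6, 19] → min 6
[6, 19, 6] → min 6
[19, 6, 10] → min 6
[6, 10, 0] → min 0
[10, 0, 5] → min 0
[0, 5, 17] → min 0
[5, 17, 14] → min 5
[17, 14, 14] → min 14  > 13 ✓
[14, 14, 4] → min 4
[14, 4, 16] → min 4
[4, 16, 16] → min 4
[16, 16, 17] → min 16  > 13 ✓
[16, 17, 1] → min 1
[17, 1, 4] → min 1
[1, 4, 4] → min 1
3 windows satisfy the condition.

3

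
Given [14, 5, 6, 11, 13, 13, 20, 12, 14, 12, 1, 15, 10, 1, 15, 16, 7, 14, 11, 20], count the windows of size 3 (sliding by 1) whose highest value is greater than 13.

(14, 5, 6) → max 14  > 13 ✓
(5, 6, 11) → max 11
(6, 11, 13) → max 13
(11, 13, 13) → max 13
(13, 13, 20) → max 20  > 13 ✓
(13, 20, 12) → max 20  > 13 ✓
(20, 12, 14) → max 20  > 13 ✓
(12, 14, 12) → max 14  > 13 ✓
(14, 12, 1) → max 14  > 13 ✓
(12, 1, 15) → max 15  > 13 ✓
(1, 15, 10) → max 15  > 13 ✓
(15, 10, 1) → max 15  > 13 ✓
(10, 1, 15) → max 15  > 13 ✓
(1, 15, 16) → max 16  > 13 ✓
(15, 16, 7) → max 16  > 13 ✓
(16, 7, 14) → max 16  > 13 ✓
(7, 14, 11) → max 14  > 13 ✓
(14, 11, 20) → max 20  > 13 ✓
15 windows satisfy the condition.

15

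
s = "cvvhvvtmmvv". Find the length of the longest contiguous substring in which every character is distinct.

add c: [c] len 1
add v: [c, v] len 2
add v (repeat v, move left end past it): [v] len 1
add h: [v, h] len 2
add v (repeat v, move left end past it): [h, v] len 2
add v (repeat v, move left end past it): [v] len 1
add t: [v, t] len 2
add m: [v, t, m] len 3
add m (repeat m, move left end past it): [m] len 1
add v: [m, v] len 2
add v (repeat v, move left end past it): [v] len 1
Longest all-distinct length: 3.

3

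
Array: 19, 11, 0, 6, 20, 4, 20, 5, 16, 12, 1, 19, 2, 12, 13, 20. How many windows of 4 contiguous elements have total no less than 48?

4

19 11 0 6 → sum 36
11 0 6 20 → sum 37
0 6 20 4 → sum 30
6 20 4 20 → sum 50  ≥ 48 ✓
20 4 20 5 → sum 49  ≥ 48 ✓
4 20 5 16 → sum 45
20 5 16 12 → sum 53  ≥ 48 ✓
5 16 12 1 → sum 34
16 12 1 19 → sum 48  ≥ 48 ✓
12 1 19 2 → sum 34
1 19 2 12 → sum 34
19 2 12 13 → sum 46
2 12 13 20 → sum 47
4 windows satisfy the condition.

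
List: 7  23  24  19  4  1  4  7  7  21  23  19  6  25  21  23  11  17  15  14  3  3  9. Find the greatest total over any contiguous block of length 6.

117

(7, 23, 24, 19, 4, 1) → sum 78
(23, 24, 19, 4, 1, 4) → sum 75
(24, 19, 4, 1, 4, 7) → sum 59
(19, 4, 1, 4, 7, 7) → sum 42
(4, 1, 4, 7, 7, 21) → sum 44
(1, 4, 7, 7, 21, 23) → sum 63
(4, 7, 7, 21, 23, 19) → sum 81
(7, 7, 21, 23, 19, 6) → sum 83
(7, 21, 23, 19, 6, 25) → sum 101
(21, 23, 19, 6, 25, 21) → sum 115
(23, 19, 6, 25, 21, 23) → sum 117
(19, 6, 25, 21, 23, 11) → sum 105
(6, 25, 21, 23, 11, 17) → sum 103
(25, 21, 23, 11, 17, 15) → sum 112
(21, 23, 11, 17, 15, 14) → sum 101
(23, 11, 17, 15, 14, 3) → sum 83
(11, 17, 15, 14, 3, 3) → sum 63
(17, 15, 14, 3, 3, 9) → sum 61
Greatest of these is 117.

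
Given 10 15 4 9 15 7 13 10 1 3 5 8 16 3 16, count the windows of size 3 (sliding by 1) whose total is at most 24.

(10, 15, 4) → sum 29
(15, 4, 9) → sum 28
(4, 9, 15) → sum 28
(9, 15, 7) → sum 31
(15, 7, 13) → sum 35
(7, 13, 10) → sum 30
(13, 10, 1) → sum 24  ≤ 24 ✓
(10, 1, 3) → sum 14  ≤ 24 ✓
(1, 3, 5) → sum 9  ≤ 24 ✓
(3, 5, 8) → sum 16  ≤ 24 ✓
(5, 8, 16) → sum 29
(8, 16, 3) → sum 27
(16, 3, 16) → sum 35
4 windows satisfy the condition.

4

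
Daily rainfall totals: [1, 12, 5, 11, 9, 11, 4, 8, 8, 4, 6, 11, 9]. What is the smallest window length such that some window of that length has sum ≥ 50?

add 1: running sum 1 < 50
add 12: running sum 13 < 50
add 5: running sum 18 < 50
add 11: running sum 29 < 50
add 9: running sum 38 < 50
add 11: running sum 49 < 50
end 6: [12, 5, 11, 9, 11, 4] sum 52, len 6
end 7: [12, 5, 11, 9, 11, 4, 8] sum 60, len 7
end 8: [11, 9, 11, 4, 8, 8] sum 51, len 6
end 9: [11, 9, 11, 4, 8, 8, 4] sum 55, len 7
end 10: [9, 11, 4, 8, 8, 4, 6] sum 50, len 7
end 11: [11, 4, 8, 8, 4, 6, 11] sum 52, len 7
end 12: [4, 8, 8, 4, 6, 11, 9] sum 50, len 7
Shortest qualifying length: 6.

6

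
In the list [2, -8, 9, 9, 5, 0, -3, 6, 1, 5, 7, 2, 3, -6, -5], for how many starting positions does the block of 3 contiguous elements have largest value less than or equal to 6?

[2, -8, 9] → max 9
[-8, 9, 9] → max 9
[9, 9, 5] → max 9
[9, 5, 0] → max 9
[5, 0, -3] → max 5  ≤ 6 ✓
[0, -3, 6] → max 6  ≤ 6 ✓
[-3, 6, 1] → max 6  ≤ 6 ✓
[6, 1, 5] → max 6  ≤ 6 ✓
[1, 5, 7] → max 7
[5, 7, 2] → max 7
[7, 2, 3] → max 7
[2, 3, -6] → max 3  ≤ 6 ✓
[3, -6, -5] → max 3  ≤ 6 ✓
6 windows satisfy the condition.

6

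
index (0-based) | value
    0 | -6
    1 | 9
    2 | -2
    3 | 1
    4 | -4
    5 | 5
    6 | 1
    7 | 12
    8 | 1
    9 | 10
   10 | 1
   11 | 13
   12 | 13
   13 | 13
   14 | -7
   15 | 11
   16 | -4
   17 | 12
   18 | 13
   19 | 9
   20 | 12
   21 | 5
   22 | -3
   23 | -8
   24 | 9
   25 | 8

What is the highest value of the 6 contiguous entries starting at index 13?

13

Elements at indices 13..18: 13, -7, 11, -4, 12, 13
max(13, -7, 11, -4, 12, 13) = 13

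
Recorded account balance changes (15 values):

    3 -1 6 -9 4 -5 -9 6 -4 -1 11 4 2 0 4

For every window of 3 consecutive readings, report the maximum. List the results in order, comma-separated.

Sliding a size-3 window across the 15 values:
[3, -1, 6] → max 6
[-1, 6, -9] → max 6
[6, -9, 4] → max 6
[-9, 4, -5] → max 4
[4, -5, -9] → max 4
[-5, -9, 6] → max 6
[-9, 6, -4] → max 6
[6, -4, -1] → max 6
[-4, -1, 11] → max 11
[-1, 11, 4] → max 11
[11, 4, 2] → max 11
[4, 2, 0] → max 4
[2, 0, 4] → max 4

6, 6, 6, 4, 4, 6, 6, 6, 11, 11, 11, 4, 4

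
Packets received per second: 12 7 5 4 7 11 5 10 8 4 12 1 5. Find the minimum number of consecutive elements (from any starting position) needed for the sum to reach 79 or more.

11

add 12: running sum 12 < 79
add 7: running sum 19 < 79
add 5: running sum 24 < 79
add 4: running sum 28 < 79
add 7: running sum 35 < 79
add 11: running sum 46 < 79
add 5: running sum 51 < 79
add 10: running sum 61 < 79
add 8: running sum 69 < 79
add 4: running sum 73 < 79
add 12: shortest ending here [12, 7, 5, 4, 7, 11, 5, 10, 8, 4, 12] sum 85, len 11
add 1: shortest ending here [12, 7, 5, 4, 7, 11, 5, 10, 8, 4, 12, 1] sum 86, len 12
add 5: shortest ending here [7, 5, 4, 7, 11, 5, 10, 8, 4, 12, 1, 5] sum 79, len 12
Shortest qualifying length: 11.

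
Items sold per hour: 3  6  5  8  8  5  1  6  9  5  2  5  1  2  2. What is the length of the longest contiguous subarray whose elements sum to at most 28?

7

→ 3: sum 3, len 1
→ 6: sum 9, len 2
→ 5: sum 14, len 3
→ 8: sum 22, len 4
→ 8 (dropped 3): sum 27, len 4
→ 5 (dropped 6): sum 26, len 4
→ 1: sum 27, len 5
→ 6 (dropped 5): sum 28, len 5
→ 9 (dropped 8, 8): sum 21, len 4
→ 5: sum 26, len 5
→ 2: sum 28, len 6
→ 5 (dropped 5): sum 28, len 6
→ 1 (dropped 1): sum 28, len 6
→ 2 (dropped 6): sum 24, len 6
→ 2: sum 26, len 7
Longest length seen: 7.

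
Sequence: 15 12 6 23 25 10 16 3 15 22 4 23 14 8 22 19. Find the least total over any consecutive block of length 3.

[15, 12, 6] → sum 33
[12, 6, 23] → sum 41
[6, 23, 25] → sum 54
[23, 25, 10] → sum 58
[25, 10, 16] → sum 51
[10, 16, 3] → sum 29
[16, 3, 15] → sum 34
[3, 15, 22] → sum 40
[15, 22, 4] → sum 41
[22, 4, 23] → sum 49
[4, 23, 14] → sum 41
[23, 14, 8] → sum 45
[14, 8, 22] → sum 44
[8, 22, 19] → sum 49
Least of these is 29.

29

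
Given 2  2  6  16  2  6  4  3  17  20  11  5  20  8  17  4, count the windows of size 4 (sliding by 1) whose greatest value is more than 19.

[2, 2, 6, 16] → max 16
[2, 6, 16, 2] → max 16
[6, 16, 2, 6] → max 16
[16, 2, 6, 4] → max 16
[2, 6, 4, 3] → max 6
[6, 4, 3, 17] → max 17
[4, 3, 17, 20] → max 20  > 19 ✓
[3, 17, 20, 11] → max 20  > 19 ✓
[17, 20, 11, 5] → max 20  > 19 ✓
[20, 11, 5, 20] → max 20  > 19 ✓
[11, 5, 20, 8] → max 20  > 19 ✓
[5, 20, 8, 17] → max 20  > 19 ✓
[20, 8, 17, 4] → max 20  > 19 ✓
7 windows satisfy the condition.

7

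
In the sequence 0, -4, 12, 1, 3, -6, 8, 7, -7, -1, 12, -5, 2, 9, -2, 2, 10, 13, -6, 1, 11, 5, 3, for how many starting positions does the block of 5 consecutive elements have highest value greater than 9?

(0, -4, 12, 1, 3) → max 12  > 9 ✓
(-4, 12, 1, 3, -6) → max 12  > 9 ✓
(12, 1, 3, -6, 8) → max 12  > 9 ✓
(1, 3, -6, 8, 7) → max 8
(3, -6, 8, 7, -7) → max 8
(-6, 8, 7, -7, -1) → max 8
(8, 7, -7, -1, 12) → max 12  > 9 ✓
(7, -7, -1, 12, -5) → max 12  > 9 ✓
(-7, -1, 12, -5, 2) → max 12  > 9 ✓
(-1, 12, -5, 2, 9) → max 12  > 9 ✓
(12, -5, 2, 9, -2) → max 12  > 9 ✓
(-5, 2, 9, -2, 2) → max 9
(2, 9, -2, 2, 10) → max 10  > 9 ✓
(9, -2, 2, 10, 13) → max 13  > 9 ✓
(-2, 2, 10, 13, -6) → max 13  > 9 ✓
(2, 10, 13, -6, 1) → max 13  > 9 ✓
(10, 13, -6, 1, 11) → max 13  > 9 ✓
(13, -6, 1, 11, 5) → max 13  > 9 ✓
(-6, 1, 11, 5, 3) → max 11  > 9 ✓
15 windows satisfy the condition.

15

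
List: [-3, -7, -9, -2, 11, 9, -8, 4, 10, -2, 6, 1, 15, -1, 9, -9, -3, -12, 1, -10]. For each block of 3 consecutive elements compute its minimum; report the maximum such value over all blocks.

[-3, -7, -9] → min -9
[-7, -9, -2] → min -9
[-9, -2, 11] → min -9
[-2, 11, 9] → min -2
[11, 9, -8] → min -8
[9, -8, 4] → min -8
[-8, 4, 10] → min -8
[4, 10, -2] → min -2
[10, -2, 6] → min -2
[-2, 6, 1] → min -2
[6, 1, 15] → min 1
[1, 15, -1] → min -1
[15, -1, 9] → min -1
[-1, 9, -9] → min -9
[9, -9, -3] → min -9
[-9, -3, -12] → min -12
[-3, -12, 1] → min -12
[-12, 1, -10] → min -12
Maximum of these is 1.

1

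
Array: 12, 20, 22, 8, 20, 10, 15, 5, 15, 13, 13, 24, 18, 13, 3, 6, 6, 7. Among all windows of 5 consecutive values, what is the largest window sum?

[12, 20, 22, 8, 20] → sum 82
[20, 22, 8, 20, 10] → sum 80
[22, 8, 20, 10, 15] → sum 75
[8, 20, 10, 15, 5] → sum 58
[20, 10, 15, 5, 15] → sum 65
[10, 15, 5, 15, 13] → sum 58
[15, 5, 15, 13, 13] → sum 61
[5, 15, 13, 13, 24] → sum 70
[15, 13, 13, 24, 18] → sum 83
[13, 13, 24, 18, 13] → sum 81
[13, 24, 18, 13, 3] → sum 71
[24, 18, 13, 3, 6] → sum 64
[18, 13, 3, 6, 6] → sum 46
[13, 3, 6, 6, 7] → sum 35
Largest of these is 83.

83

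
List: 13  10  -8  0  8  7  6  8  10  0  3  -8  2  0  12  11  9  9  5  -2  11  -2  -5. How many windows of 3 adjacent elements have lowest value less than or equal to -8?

13 10 -8 → min -8  ≤ -8 ✓
10 -8 0 → min -8  ≤ -8 ✓
-8 0 8 → min -8  ≤ -8 ✓
0 8 7 → min 0
8 7 6 → min 6
7 6 8 → min 6
6 8 10 → min 6
8 10 0 → min 0
10 0 3 → min 0
0 3 -8 → min -8  ≤ -8 ✓
3 -8 2 → min -8  ≤ -8 ✓
-8 2 0 → min -8  ≤ -8 ✓
2 0 12 → min 0
0 12 11 → min 0
12 11 9 → min 9
11 9 9 → min 9
9 9 5 → min 5
9 5 -2 → min -2
5 -2 11 → min -2
-2 11 -2 → min -2
11 -2 -5 → min -5
6 windows satisfy the condition.

6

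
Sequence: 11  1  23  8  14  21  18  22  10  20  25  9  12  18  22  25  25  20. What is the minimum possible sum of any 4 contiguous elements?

43

Each size-4 window and its sum:
(11, 1, 23, 8) → sum 43
(1, 23, 8, 14) → sum 46
(23, 8, 14, 21) → sum 66
(8, 14, 21, 18) → sum 61
(14, 21, 18, 22) → sum 75
(21, 18, 22, 10) → sum 71
(18, 22, 10, 20) → sum 70
(22, 10, 20, 25) → sum 77
(10, 20, 25, 9) → sum 64
(20, 25, 9, 12) → sum 66
(25, 9, 12, 18) → sum 64
(9, 12, 18, 22) → sum 61
(12, 18, 22, 25) → sum 77
(18, 22, 25, 25) → sum 90
(22, 25, 25, 20) → sum 92
Minimum of these is 43.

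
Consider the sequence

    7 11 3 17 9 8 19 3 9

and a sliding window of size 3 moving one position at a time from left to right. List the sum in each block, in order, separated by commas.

21, 31, 29, 34, 36, 30, 31

[7, 11, 3] → sum 21
[11, 3, 17] → sum 31
[3, 17, 9] → sum 29
[17, 9, 8] → sum 34
[9, 8, 19] → sum 36
[8, 19, 3] → sum 30
[19, 3, 9] → sum 31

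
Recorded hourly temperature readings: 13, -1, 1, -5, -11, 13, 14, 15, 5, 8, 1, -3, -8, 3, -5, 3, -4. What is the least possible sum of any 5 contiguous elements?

-12

Window sums for each of the 13 positions:
13 -1 1 -5 -11 → sum -3
-1 1 -5 -11 13 → sum -3
1 -5 -11 13 14 → sum 12
-5 -11 13 14 15 → sum 26
-11 13 14 15 5 → sum 36
13 14 15 5 8 → sum 55
14 15 5 8 1 → sum 43
15 5 8 1 -3 → sum 26
5 8 1 -3 -8 → sum 3
8 1 -3 -8 3 → sum 1
1 -3 -8 3 -5 → sum -12
-3 -8 3 -5 3 → sum -10
-8 3 -5 3 -4 → sum -11
Least of these is -12.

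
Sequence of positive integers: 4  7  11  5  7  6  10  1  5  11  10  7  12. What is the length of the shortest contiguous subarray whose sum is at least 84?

Extend right; whenever the sum reaches 84, record the length and shrink from the left:
add 4: running sum 4 < 84
add 7: running sum 11 < 84
add 11: running sum 22 < 84
add 5: running sum 27 < 84
add 7: running sum 34 < 84
add 6: running sum 40 < 84
add 10: running sum 50 < 84
add 1: running sum 51 < 84
add 5: running sum 56 < 84
add 11: running sum 67 < 84
add 10: running sum 77 < 84
add 7: shortest ending here [4, 7, 11, 5, 7, 6, 10, 1, 5, 11, 10, 7] sum 84, len 12
add 12: shortest ending here [11, 5, 7, 6, 10, 1, 5, 11, 10, 7, 12] sum 85, len 11
Shortest qualifying length: 11.

11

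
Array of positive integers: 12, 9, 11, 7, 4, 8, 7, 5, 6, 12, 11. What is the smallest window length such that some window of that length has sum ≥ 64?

add 12: running sum 12 < 64
add 9: running sum 21 < 64
add 11: running sum 32 < 64
add 7: running sum 39 < 64
add 4: running sum 43 < 64
add 8: running sum 51 < 64
add 7: running sum 58 < 64
add 5: running sum 63 < 64
add 6: shortest ending here [12, 9, 11, 7, 4, 8, 7, 5, 6] sum 69, len 9
add 12: shortest ending here [9, 11, 7, 4, 8, 7, 5, 6, 12] sum 69, len 9
add 11: shortest ending here [11, 7, 4, 8, 7, 5, 6, 12, 11] sum 71, len 9
Shortest qualifying length: 9.

9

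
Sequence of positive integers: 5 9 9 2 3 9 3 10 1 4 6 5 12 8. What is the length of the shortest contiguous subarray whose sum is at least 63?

add 5: running sum 5 < 63
add 9: running sum 14 < 63
add 9: running sum 23 < 63
add 2: running sum 25 < 63
add 3: running sum 28 < 63
add 9: running sum 37 < 63
add 3: running sum 40 < 63
add 10: running sum 50 < 63
add 1: running sum 51 < 63
add 4: running sum 55 < 63
add 6: running sum 61 < 63
add 5: shortest ending here [5, 9, 9, 2, 3, 9, 3, 10, 1, 4, 6, 5] sum 66, len 12
add 12: shortest ending here [9, 2, 3, 9, 3, 10, 1, 4, 6, 5, 12] sum 64, len 11
add 8: shortest ending here [2, 3, 9, 3, 10, 1, 4, 6, 5, 12, 8] sum 63, len 11
Shortest qualifying length: 11.

11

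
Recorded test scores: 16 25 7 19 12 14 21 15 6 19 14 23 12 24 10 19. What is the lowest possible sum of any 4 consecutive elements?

16 25 7 19 → sum 67
25 7 19 12 → sum 63
7 19 12 14 → sum 52
19 12 14 21 → sum 66
12 14 21 15 → sum 62
14 21 15 6 → sum 56
21 15 6 19 → sum 61
15 6 19 14 → sum 54
6 19 14 23 → sum 62
19 14 23 12 → sum 68
14 23 12 24 → sum 73
23 12 24 10 → sum 69
12 24 10 19 → sum 65
Lowest of these is 52.

52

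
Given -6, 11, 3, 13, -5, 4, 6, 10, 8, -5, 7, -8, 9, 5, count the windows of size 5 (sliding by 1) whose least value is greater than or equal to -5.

6

[-6, 11, 3, 13, -5] → min -6
[11, 3, 13, -5, 4] → min -5  ≥ -5 ✓
[3, 13, -5, 4, 6] → min -5  ≥ -5 ✓
[13, -5, 4, 6, 10] → min -5  ≥ -5 ✓
[-5, 4, 6, 10, 8] → min -5  ≥ -5 ✓
[4, 6, 10, 8, -5] → min -5  ≥ -5 ✓
[6, 10, 8, -5, 7] → min -5  ≥ -5 ✓
[10, 8, -5, 7, -8] → min -8
[8, -5, 7, -8, 9] → min -8
[-5, 7, -8, 9, 5] → min -8
6 windows satisfy the condition.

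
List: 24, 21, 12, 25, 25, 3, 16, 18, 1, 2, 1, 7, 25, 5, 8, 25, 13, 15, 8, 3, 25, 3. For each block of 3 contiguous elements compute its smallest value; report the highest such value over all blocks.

13

[24, 21, 12] → min 12
[21, 12, 25] → min 12
[12, 25, 25] → min 12
[25, 25, 3] → min 3
[25, 3, 16] → min 3
[3, 16, 18] → min 3
[16, 18, 1] → min 1
[18, 1, 2] → min 1
[1, 2, 1] → min 1
[2, 1, 7] → min 1
[1, 7, 25] → min 1
[7, 25, 5] → min 5
[25, 5, 8] → min 5
[5, 8, 25] → min 5
[8, 25, 13] → min 8
[25, 13, 15] → min 13
[13, 15, 8] → min 8
[15, 8, 3] → min 3
[8, 3, 25] → min 3
[3, 25, 3] → min 3
Highest of these is 13.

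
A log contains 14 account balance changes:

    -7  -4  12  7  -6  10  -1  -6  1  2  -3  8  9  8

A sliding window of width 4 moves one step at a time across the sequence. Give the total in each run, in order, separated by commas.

(-7, -4, 12, 7) → sum 8
(-4, 12, 7, -6) → sum 9
(12, 7, -6, 10) → sum 23
(7, -6, 10, -1) → sum 10
(-6, 10, -1, -6) → sum -3
(10, -1, -6, 1) → sum 4
(-1, -6, 1, 2) → sum -4
(-6, 1, 2, -3) → sum -6
(1, 2, -3, 8) → sum 8
(2, -3, 8, 9) → sum 16
(-3, 8, 9, 8) → sum 22

8, 9, 23, 10, -3, 4, -4, -6, 8, 16, 22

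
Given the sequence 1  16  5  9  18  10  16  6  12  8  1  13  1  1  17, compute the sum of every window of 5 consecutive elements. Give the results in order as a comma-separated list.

Sliding a size-5 window across the 15 values:
1 16 5 9 18 → sum 49
16 5 9 18 10 → sum 58
5 9 18 10 16 → sum 58
9 18 10 16 6 → sum 59
18 10 16 6 12 → sum 62
10 16 6 12 8 → sum 52
16 6 12 8 1 → sum 43
6 12 8 1 13 → sum 40
12 8 1 13 1 → sum 35
8 1 13 1 1 → sum 24
1 13 1 1 17 → sum 33

49, 58, 58, 59, 62, 52, 43, 40, 35, 24, 33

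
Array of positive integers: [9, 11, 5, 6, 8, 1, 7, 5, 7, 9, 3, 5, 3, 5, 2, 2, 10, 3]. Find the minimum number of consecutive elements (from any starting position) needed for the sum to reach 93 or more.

Extend right; whenever the sum reaches 93, record the length and shrink from the left:
add 9: running sum 9 < 93
add 11: running sum 20 < 93
add 5: running sum 25 < 93
add 6: running sum 31 < 93
add 8: running sum 39 < 93
add 1: running sum 40 < 93
add 7: running sum 47 < 93
add 5: running sum 52 < 93
add 7: running sum 59 < 93
add 9: running sum 68 < 93
add 3: running sum 71 < 93
add 5: running sum 76 < 93
add 3: running sum 79 < 93
add 5: running sum 84 < 93
add 2: running sum 86 < 93
add 2: running sum 88 < 93
end 16: [9, 11, 5, 6, 8, 1, 7, 5, 7, 9, 3, 5, 3, 5, 2, 2, 10] sum 98, len 17
end 17: [9, 11, 5, 6, 8, 1, 7, 5, 7, 9, 3, 5, 3, 5, 2, 2, 10, 3] sum 101, len 18
Shortest qualifying length: 17.

17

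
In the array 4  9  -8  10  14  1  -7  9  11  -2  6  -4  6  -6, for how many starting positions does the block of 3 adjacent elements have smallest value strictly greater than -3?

3

4 9 -8 → min -8
9 -8 10 → min -8
-8 10 14 → min -8
10 14 1 → min 1  > -3 ✓
14 1 -7 → min -7
1 -7 9 → min -7
-7 9 11 → min -7
9 11 -2 → min -2  > -3 ✓
11 -2 6 → min -2  > -3 ✓
-2 6 -4 → min -4
6 -4 6 → min -4
-4 6 -6 → min -6
3 windows satisfy the condition.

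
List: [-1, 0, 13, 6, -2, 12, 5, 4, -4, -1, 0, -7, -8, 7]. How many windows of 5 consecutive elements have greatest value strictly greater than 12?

-1 0 13 6 -2 → max 13  > 12 ✓
0 13 6 -2 12 → max 13  > 12 ✓
13 6 -2 12 5 → max 13  > 12 ✓
6 -2 12 5 4 → max 12
-2 12 5 4 -4 → max 12
12 5 4 -4 -1 → max 12
5 4 -4 -1 0 → max 5
4 -4 -1 0 -7 → max 4
-4 -1 0 -7 -8 → max 0
-1 0 -7 -8 7 → max 7
3 windows satisfy the condition.

3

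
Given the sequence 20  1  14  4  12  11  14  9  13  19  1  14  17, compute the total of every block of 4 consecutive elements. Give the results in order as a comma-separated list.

39, 31, 41, 41, 46, 47, 55, 42, 47, 51

[20, 1, 14, 4] → sum 39
[1, 14, 4, 12] → sum 31
[14, 4, 12, 11] → sum 41
[4, 12, 11, 14] → sum 41
[12, 11, 14, 9] → sum 46
[11, 14, 9, 13] → sum 47
[14, 9, 13, 19] → sum 55
[9, 13, 19, 1] → sum 42
[13, 19, 1, 14] → sum 47
[19, 1, 14, 17] → sum 51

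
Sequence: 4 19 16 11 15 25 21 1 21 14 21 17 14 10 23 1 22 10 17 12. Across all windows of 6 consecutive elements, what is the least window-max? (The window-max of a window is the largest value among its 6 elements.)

Window maxs for each of the 15 positions:
4 19 16 11 15 25 → max 25
19 16 11 15 25 21 → max 25
16 11 15 25 21 1 → max 25
11 15 25 21 1 21 → max 25
15 25 21 1 21 14 → max 25
25 21 1 21 14 21 → max 25
21 1 21 14 21 17 → max 21
1 21 14 21 17 14 → max 21
21 14 21 17 14 10 → max 21
14 21 17 14 10 23 → max 23
21 17 14 10 23 1 → max 23
17 14 10 23 1 22 → max 23
14 10 23 1 22 10 → max 23
10 23 1 22 10 17 → max 23
23 1 22 10 17 12 → max 23
Least of these is 21.

21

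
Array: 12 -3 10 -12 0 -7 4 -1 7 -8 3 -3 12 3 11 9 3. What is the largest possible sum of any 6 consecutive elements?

Window sums for each of the 12 positions:
[12, -3, 10, -12, 0, -7] → sum 0
[-3, 10, -12, 0, -7, 4] → sum -8
[10, -12, 0, -7, 4, -1] → sum -6
[-12, 0, -7, 4, -1, 7] → sum -9
[0, -7, 4, -1, 7, -8] → sum -5
[-7, 4, -1, 7, -8, 3] → sum -2
[4, -1, 7, -8, 3, -3] → sum 2
[-1, 7, -8, 3, -3, 12] → sum 10
[7, -8, 3, -3, 12, 3] → sum 14
[-8, 3, -3, 12, 3, 11] → sum 18
[3, -3, 12, 3, 11, 9] → sum 35
[-3, 12, 3, 11, 9, 3] → sum 35
Largest of these is 35.

35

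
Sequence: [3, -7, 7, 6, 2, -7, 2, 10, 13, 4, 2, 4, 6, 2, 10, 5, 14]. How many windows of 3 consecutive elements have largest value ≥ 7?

10

3 -7 7 → max 7  ≥ 7 ✓
-7 7 6 → max 7  ≥ 7 ✓
7 6 2 → max 7  ≥ 7 ✓
6 2 -7 → max 6
2 -7 2 → max 2
-7 2 10 → max 10  ≥ 7 ✓
2 10 13 → max 13  ≥ 7 ✓
10 13 4 → max 13  ≥ 7 ✓
13 4 2 → max 13  ≥ 7 ✓
4 2 4 → max 4
2 4 6 → max 6
4 6 2 → max 6
6 2 10 → max 10  ≥ 7 ✓
2 10 5 → max 10  ≥ 7 ✓
10 5 14 → max 14  ≥ 7 ✓
10 windows satisfy the condition.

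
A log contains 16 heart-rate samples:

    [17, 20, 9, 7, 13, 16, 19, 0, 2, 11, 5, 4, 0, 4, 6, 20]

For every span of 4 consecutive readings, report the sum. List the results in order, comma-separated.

53, 49, 45, 55, 48, 37, 32, 18, 22, 20, 13, 14, 30

Sliding a size-4 window across the 16 values:
17 20 9 7 → sum 53
20 9 7 13 → sum 49
9 7 13 16 → sum 45
7 13 16 19 → sum 55
13 16 19 0 → sum 48
16 19 0 2 → sum 37
19 0 2 11 → sum 32
0 2 11 5 → sum 18
2 11 5 4 → sum 22
11 5 4 0 → sum 20
5 4 0 4 → sum 13
4 0 4 6 → sum 14
0 4 6 20 → sum 30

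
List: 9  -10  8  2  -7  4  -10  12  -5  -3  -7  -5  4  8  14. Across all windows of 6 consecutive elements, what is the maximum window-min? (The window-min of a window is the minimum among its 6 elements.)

-7

Each size-6 window and its min:
[9, -10, 8, 2, -7, 4] → min -10
[-10, 8, 2, -7, 4, -10] → min -10
[8, 2, -7, 4, -10, 12] → min -10
[2, -7, 4, -10, 12, -5] → min -10
[-7, 4, -10, 12, -5, -3] → min -10
[4, -10, 12, -5, -3, -7] → min -10
[-10, 12, -5, -3, -7, -5] → min -10
[12, -5, -3, -7, -5, 4] → min -7
[-5, -3, -7, -5, 4, 8] → min -7
[-3, -7, -5, 4, 8, 14] → min -7
Maximum of these is -7.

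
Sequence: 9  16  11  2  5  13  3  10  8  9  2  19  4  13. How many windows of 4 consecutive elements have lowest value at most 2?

9 16 11 2 → min 2  ≤ 2 ✓
16 11 2 5 → min 2  ≤ 2 ✓
11 2 5 13 → min 2  ≤ 2 ✓
2 5 13 3 → min 2  ≤ 2 ✓
5 13 3 10 → min 3
13 3 10 8 → min 3
3 10 8 9 → min 3
10 8 9 2 → min 2  ≤ 2 ✓
8 9 2 19 → min 2  ≤ 2 ✓
9 2 19 4 → min 2  ≤ 2 ✓
2 19 4 13 → min 2  ≤ 2 ✓
8 windows satisfy the condition.

8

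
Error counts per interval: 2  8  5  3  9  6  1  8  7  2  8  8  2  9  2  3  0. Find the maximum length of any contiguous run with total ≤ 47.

9

[2] sum 2 len 1
[2, 8] sum 10 len 2
[2, 8, 5] sum 15 len 3
[2, 8, 5, 3] sum 18 len 4
[2, 8, 5, 3, 9] sum 27 len 5
[2, 8, 5, 3, 9, 6] sum 33 len 6
[2, 8, 5, 3, 9, 6, 1] sum 34 len 7
[2, 8, 5, 3, 9, 6, 1, 8] sum 42 len 8
[8, 5, 3, 9, 6, 1, 8, 7] sum 47 len 8
[5, 3, 9, 6, 1, 8, 7, 2] sum 41 len 8
[3, 9, 6, 1, 8, 7, 2, 8] sum 44 len 8
[6, 1, 8, 7, 2, 8, 8] sum 40 len 7
[6, 1, 8, 7, 2, 8, 8, 2] sum 42 len 8
[1, 8, 7, 2, 8, 8, 2, 9] sum 45 len 8
[1, 8, 7, 2, 8, 8, 2, 9, 2] sum 47 len 9
[7, 2, 8, 8, 2, 9, 2, 3] sum 41 len 8
[7, 2, 8, 8, 2, 9, 2, 3, 0] sum 41 len 9
Longest length seen: 9.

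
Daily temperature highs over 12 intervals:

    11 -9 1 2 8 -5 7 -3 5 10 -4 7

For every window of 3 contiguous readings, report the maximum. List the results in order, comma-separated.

11, 2, 8, 8, 8, 7, 7, 10, 10, 10

11 -9 1 → max 11
-9 1 2 → max 2
1 2 8 → max 8
2 8 -5 → max 8
8 -5 7 → max 8
-5 7 -3 → max 7
7 -3 5 → max 7
-3 5 10 → max 10
5 10 -4 → max 10
10 -4 7 → max 10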